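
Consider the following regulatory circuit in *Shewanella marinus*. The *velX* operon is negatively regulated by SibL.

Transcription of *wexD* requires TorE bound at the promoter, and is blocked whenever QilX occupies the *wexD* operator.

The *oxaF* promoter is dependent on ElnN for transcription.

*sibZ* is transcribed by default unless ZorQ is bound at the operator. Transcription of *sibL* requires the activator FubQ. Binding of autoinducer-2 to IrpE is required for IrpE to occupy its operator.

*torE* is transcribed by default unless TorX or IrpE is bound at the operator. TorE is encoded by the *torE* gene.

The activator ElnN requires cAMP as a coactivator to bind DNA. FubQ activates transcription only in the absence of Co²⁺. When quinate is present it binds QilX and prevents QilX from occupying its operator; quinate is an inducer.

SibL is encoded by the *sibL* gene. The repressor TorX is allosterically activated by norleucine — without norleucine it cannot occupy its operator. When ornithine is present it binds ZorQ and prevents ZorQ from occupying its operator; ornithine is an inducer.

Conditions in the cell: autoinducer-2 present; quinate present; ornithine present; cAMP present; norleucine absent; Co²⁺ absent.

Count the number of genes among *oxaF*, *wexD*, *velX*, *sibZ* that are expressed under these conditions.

cAMP is present, so ElnN is active.
No repressor is bound and ElnN is active, so *oxaF* is transcribed.
→ *oxaF* is ON.
Quinate is present, so QilX is inactive.
Norleucine is absent, so TorX is inactive.
Autoinducer-2 is present, so IrpE is active.
With repressor IrpE bound, *torE* is not transcribed.
So TorE is not produced.
Required activator TorE is absent, so *wexD* is not transcribed.
→ *wexD* is OFF.
Co²⁺ is absent, so FubQ is active.
No repressor is bound and FubQ is active, so *sibL* is transcribed.
So SibL is produced and active.
With repressor SibL bound, *velX* is not transcribed.
→ *velX* is OFF.
Ornithine is present, so ZorQ is inactive.
With no repressor bound, *sibZ* is transcribed.
→ *sibZ* is ON.
2 of the 4 genes are transcribed.

2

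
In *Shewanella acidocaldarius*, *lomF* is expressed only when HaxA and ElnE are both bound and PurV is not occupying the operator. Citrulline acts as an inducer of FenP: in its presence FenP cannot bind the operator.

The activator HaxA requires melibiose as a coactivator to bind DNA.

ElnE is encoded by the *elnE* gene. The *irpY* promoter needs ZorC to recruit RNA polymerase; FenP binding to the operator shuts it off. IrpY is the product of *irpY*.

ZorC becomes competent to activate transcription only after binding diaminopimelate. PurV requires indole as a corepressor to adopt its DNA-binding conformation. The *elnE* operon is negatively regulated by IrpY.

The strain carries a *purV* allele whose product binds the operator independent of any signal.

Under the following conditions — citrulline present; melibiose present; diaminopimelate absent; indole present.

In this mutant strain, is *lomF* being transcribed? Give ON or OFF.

OFF

Melibiose is present, so HaxA is active.
Citrulline is present, so FenP is inactive.
Diaminopimelate is absent, so ZorC is inactive.
Required activator ZorC is absent, so *irpY* is not transcribed.
So IrpY is not produced.
With no repressor bound, *elnE* is transcribed.
So ElnE is produced and active.
PurV is constitutively active in this strain.
With repressor PurV bound, *lomF* is not transcribed.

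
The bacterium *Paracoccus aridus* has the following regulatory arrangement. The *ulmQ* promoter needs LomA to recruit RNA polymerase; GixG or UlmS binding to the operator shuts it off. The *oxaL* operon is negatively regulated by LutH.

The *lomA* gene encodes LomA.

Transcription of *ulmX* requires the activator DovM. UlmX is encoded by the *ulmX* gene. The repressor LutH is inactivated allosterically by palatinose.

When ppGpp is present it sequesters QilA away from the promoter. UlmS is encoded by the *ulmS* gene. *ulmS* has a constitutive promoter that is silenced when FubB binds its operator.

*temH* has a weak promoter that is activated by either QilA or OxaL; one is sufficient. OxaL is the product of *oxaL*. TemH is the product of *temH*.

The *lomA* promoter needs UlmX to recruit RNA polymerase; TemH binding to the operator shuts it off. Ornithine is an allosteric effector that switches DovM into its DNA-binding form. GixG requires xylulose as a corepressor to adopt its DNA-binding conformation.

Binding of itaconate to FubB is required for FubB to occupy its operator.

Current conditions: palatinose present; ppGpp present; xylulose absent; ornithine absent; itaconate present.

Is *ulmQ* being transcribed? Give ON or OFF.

OFF

Xylulose is absent, so GixG is inactive.
Ornithine is absent, so DovM is inactive.
Required activator DovM is absent, so *ulmX* is not transcribed.
So UlmX is not produced.
ppGpp is present, so QilA is inactive.
Palatinose is present, so LutH is inactive.
With no repressor bound, *oxaL* is transcribed.
So OxaL is produced and active.
Activator OxaL is present, so *temH* is transcribed.
So TemH is produced and active.
With repressor TemH bound, *lomA* is not transcribed.
So LomA is not produced.
Itaconate is present, so FubB is active.
With repressor FubB bound, *ulmS* is not transcribed.
So UlmS is not produced.
Required activator LomA is absent, so *ulmQ* is not transcribed.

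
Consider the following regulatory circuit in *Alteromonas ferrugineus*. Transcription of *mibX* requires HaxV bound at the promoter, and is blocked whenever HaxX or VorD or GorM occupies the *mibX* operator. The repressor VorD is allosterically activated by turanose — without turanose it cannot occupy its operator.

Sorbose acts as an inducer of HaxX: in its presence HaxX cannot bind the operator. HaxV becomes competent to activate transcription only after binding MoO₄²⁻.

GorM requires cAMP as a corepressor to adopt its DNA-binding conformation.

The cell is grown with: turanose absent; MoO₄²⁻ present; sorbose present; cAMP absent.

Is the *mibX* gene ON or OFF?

Sorbose is present, so HaxX is inactive.
Turanose is absent, so VorD is inactive.
MoO₄²⁻ is present, so HaxV is active.
cAMP is absent, so GorM is inactive.
No repressor is bound and HaxV is active, so *mibX* is transcribed.

ON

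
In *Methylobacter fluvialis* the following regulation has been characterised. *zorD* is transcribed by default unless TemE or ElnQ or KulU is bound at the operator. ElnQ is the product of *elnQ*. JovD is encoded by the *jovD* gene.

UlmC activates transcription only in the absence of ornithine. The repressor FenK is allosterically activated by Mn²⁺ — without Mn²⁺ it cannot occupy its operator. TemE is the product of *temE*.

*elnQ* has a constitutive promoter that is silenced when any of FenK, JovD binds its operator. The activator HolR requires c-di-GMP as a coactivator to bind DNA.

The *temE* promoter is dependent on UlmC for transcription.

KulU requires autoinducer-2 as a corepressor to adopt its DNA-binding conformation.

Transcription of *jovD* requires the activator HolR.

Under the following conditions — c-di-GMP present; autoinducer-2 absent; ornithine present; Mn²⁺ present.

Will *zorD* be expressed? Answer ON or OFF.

ON

Ornithine is present, so UlmC is inactive.
Required activator UlmC is absent, so *temE* is not transcribed.
So TemE is not produced.
Mn²⁺ is present, so FenK is active.
c-di-GMP is present, so HolR is active.
No repressor is bound and HolR is active, so *jovD* is transcribed.
So JovD is produced and active.
With repressor FenK bound, *elnQ* is not transcribed.
So ElnQ is not produced.
Autoinducer-2 is absent, so KulU is inactive.
With no repressor bound, *zorD* is transcribed.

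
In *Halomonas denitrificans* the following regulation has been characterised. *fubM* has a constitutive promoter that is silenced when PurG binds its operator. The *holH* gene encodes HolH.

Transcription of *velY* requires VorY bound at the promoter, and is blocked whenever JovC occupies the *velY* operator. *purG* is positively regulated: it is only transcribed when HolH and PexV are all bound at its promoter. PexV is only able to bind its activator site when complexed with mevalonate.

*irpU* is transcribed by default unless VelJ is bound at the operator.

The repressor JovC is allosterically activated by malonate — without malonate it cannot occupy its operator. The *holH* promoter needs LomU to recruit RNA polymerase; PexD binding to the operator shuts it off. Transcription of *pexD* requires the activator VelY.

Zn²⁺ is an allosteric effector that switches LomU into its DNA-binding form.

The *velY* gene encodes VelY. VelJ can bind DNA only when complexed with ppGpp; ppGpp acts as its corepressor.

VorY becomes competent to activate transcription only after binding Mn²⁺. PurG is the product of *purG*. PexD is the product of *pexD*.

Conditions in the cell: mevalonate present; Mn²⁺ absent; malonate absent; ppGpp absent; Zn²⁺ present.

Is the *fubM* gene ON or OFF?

Mn²⁺ is absent, so VorY is inactive.
Malonate is absent, so JovC is inactive.
Required activator VorY is absent, so *velY* is not transcribed.
So VelY is not produced.
Required activator VelY is absent, so *pexD* is not transcribed.
So PexD is not produced.
Zn²⁺ is present, so LomU is active.
No repressor is bound and LomU is active, so *holH* is transcribed.
So HolH is produced and active.
Mevalonate is present, so PexV is active.
No repressor is bound and HolH and PexV are active, so *purG* is transcribed.
So PurG is produced and active.
With repressor PurG bound, *fubM* is not transcribed.

OFF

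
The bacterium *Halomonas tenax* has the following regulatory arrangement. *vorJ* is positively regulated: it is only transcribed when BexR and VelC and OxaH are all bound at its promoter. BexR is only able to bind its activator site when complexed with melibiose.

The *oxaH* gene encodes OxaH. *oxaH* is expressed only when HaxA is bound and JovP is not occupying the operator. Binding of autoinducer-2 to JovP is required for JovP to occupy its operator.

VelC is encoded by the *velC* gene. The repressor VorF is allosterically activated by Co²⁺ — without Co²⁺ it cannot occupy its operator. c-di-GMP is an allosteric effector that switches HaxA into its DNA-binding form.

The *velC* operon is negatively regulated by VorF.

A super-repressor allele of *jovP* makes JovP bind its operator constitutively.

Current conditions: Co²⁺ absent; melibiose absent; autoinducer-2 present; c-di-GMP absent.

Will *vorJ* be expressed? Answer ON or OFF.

OFF

Melibiose is absent, so BexR is inactive.
Co²⁺ is absent, so VorF is inactive.
With no repressor bound, *velC* is transcribed.
So VelC is produced and active.
JovP is constitutively active in this strain.
c-di-GMP is absent, so HaxA is inactive.
With repressor JovP bound, *oxaH* is not transcribed.
So OxaH is not produced.
Required activator BexR is absent, so *vorJ* is not transcribed.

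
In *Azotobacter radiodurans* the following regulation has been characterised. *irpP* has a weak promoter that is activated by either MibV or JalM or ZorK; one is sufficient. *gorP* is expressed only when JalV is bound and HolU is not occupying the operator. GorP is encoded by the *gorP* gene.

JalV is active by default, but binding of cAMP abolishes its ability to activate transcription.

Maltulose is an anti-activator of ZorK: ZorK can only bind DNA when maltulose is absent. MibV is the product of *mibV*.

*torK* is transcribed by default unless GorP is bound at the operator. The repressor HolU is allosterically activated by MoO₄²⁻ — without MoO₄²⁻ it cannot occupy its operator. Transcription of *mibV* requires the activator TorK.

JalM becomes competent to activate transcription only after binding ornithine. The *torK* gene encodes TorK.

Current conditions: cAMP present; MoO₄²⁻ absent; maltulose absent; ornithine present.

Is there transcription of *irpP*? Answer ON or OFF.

ON

cAMP is present, so JalV is inactive.
MoO₄²⁻ is absent, so HolU is inactive.
Required activator JalV is absent, so *gorP* is not transcribed.
So GorP is not produced.
With no repressor bound, *torK* is transcribed.
So TorK is produced and active.
No repressor is bound and TorK is active, so *mibV* is transcribed.
So MibV is produced and active.
Ornithine is present, so JalM is active.
Maltulose is absent, so ZorK is active.
Activator MibV is present, so *irpP* is transcribed.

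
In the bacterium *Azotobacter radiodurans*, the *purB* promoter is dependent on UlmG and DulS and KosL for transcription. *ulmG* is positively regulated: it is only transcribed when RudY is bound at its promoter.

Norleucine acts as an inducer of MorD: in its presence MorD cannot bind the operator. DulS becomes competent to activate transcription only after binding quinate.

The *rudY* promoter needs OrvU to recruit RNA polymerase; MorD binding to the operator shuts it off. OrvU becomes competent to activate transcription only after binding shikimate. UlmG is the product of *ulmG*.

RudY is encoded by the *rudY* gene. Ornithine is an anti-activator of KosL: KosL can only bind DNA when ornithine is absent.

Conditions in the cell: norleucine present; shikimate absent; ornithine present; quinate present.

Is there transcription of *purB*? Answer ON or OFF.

Norleucine is present, so MorD is inactive.
Shikimate is absent, so OrvU is inactive.
Required activator OrvU is absent, so *rudY* is not transcribed.
So RudY is not produced.
Required activator RudY is absent, so *ulmG* is not transcribed.
So UlmG is not produced.
Quinate is present, so DulS is active.
Ornithine is present, so KosL is inactive.
Required activator UlmG is absent, so *purB* is not transcribed.

OFF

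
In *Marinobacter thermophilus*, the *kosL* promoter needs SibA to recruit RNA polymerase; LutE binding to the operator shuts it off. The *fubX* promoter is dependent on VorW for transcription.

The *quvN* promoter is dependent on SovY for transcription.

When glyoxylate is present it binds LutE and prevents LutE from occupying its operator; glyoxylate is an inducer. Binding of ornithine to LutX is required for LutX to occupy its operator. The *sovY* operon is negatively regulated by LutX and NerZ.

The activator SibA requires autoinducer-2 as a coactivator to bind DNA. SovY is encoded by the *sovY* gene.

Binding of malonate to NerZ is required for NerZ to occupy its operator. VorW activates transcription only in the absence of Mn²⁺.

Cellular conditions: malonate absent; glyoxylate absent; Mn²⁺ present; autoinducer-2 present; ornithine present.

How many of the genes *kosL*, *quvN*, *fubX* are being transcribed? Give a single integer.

Glyoxylate is absent, so LutE is active.
Autoinducer-2 is present, so SibA is active.
With repressor LutE bound, *kosL* is not transcribed.
→ *kosL* is OFF.
Ornithine is present, so LutX is active.
Malonate is absent, so NerZ is inactive.
With repressor LutX bound, *sovY* is not transcribed.
So SovY is not produced.
Required activator SovY is absent, so *quvN* is not transcribed.
→ *quvN* is OFF.
Mn²⁺ is present, so VorW is inactive.
Required activator VorW is absent, so *fubX* is not transcribed.
→ *fubX* is OFF.
0 of the 3 genes are transcribed.

0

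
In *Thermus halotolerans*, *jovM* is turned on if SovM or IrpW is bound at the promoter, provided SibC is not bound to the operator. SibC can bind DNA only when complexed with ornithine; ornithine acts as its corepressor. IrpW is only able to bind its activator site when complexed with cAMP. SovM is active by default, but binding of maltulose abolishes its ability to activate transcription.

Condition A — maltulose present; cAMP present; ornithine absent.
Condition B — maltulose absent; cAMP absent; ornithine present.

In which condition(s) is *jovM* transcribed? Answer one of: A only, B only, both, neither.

A only

Condition A:
Maltulose is present, so SovM is inactive.
cAMP is present, so IrpW is active.
Ornithine is absent, so SibC is inactive.
Activator IrpW is present, so *jovM* is transcribed.
→ *jovM* is ON in A.
Condition B:
Maltulose is absent, so SovM is active.
cAMP is absent, so IrpW is inactive.
Ornithine is present, so SibC is active.
With repressor SibC bound, *jovM* is not transcribed.
→ *jovM* is OFF in B.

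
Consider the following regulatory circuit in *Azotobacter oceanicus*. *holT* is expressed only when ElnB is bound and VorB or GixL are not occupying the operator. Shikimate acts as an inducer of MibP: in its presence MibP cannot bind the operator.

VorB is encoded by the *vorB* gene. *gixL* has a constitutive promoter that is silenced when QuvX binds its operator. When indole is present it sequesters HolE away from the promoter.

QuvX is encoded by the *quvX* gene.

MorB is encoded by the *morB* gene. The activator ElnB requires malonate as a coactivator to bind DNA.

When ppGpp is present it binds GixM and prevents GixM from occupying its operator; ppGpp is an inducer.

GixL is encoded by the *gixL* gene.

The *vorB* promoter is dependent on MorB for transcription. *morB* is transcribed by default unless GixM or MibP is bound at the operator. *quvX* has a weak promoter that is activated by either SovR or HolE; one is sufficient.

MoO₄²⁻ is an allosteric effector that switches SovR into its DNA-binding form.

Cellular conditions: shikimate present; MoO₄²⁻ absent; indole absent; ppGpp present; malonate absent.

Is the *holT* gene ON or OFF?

OFF

Malonate is absent, so ElnB is inactive.
ppGpp is present, so GixM is inactive.
Shikimate is present, so MibP is inactive.
With no repressor bound, *morB* is transcribed.
So MorB is produced and active.
No repressor is bound and MorB is active, so *vorB* is transcribed.
So VorB is produced and active.
MoO₄²⁻ is absent, so SovR is inactive.
Indole is absent, so HolE is active.
Activator HolE is present, so *quvX* is transcribed.
So QuvX is produced and active.
With repressor QuvX bound, *gixL* is not transcribed.
So GixL is not produced.
With repressor VorB bound, *holT* is not transcribed.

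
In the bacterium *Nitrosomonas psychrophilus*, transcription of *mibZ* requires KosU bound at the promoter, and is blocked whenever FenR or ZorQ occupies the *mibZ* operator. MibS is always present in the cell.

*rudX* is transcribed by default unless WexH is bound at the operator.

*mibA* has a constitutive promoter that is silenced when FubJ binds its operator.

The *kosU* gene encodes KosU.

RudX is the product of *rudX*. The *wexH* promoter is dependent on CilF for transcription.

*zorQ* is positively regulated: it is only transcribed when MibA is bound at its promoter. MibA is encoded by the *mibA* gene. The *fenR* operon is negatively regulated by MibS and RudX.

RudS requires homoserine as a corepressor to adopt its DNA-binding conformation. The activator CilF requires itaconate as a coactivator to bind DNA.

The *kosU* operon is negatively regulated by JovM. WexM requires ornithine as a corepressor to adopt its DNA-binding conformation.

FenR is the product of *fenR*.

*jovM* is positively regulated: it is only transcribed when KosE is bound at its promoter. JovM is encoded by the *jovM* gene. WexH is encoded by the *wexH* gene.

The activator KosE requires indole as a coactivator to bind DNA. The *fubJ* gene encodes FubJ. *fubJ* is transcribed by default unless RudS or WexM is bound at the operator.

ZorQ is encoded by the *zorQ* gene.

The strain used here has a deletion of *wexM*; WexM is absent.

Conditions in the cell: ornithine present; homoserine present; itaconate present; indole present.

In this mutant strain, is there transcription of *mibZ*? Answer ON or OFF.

OFF

Indole is present, so KosE is active.
No repressor is bound and KosE is active, so *jovM* is transcribed.
So JovM is produced and active.
With repressor JovM bound, *kosU* is not transcribed.
So KosU is not produced.
MibS is produced constitutively and is active.
Itaconate is present, so CilF is active.
No repressor is bound and CilF is active, so *wexH* is transcribed.
So WexH is produced and active.
With repressor WexH bound, *rudX* is not transcribed.
So RudX is not produced.
With repressor MibS bound, *fenR* is not transcribed.
So FenR is not produced.
Homoserine is present, so RudS is active.
WexM is non-functional in this strain, so it has no effect.
With repressor RudS bound, *fubJ* is not transcribed.
So FubJ is not produced.
With no repressor bound, *mibA* is transcribed.
So MibA is produced and active.
No repressor is bound and MibA is active, so *zorQ* is transcribed.
So ZorQ is produced and active.
With repressor ZorQ bound, *mibZ* is not transcribed.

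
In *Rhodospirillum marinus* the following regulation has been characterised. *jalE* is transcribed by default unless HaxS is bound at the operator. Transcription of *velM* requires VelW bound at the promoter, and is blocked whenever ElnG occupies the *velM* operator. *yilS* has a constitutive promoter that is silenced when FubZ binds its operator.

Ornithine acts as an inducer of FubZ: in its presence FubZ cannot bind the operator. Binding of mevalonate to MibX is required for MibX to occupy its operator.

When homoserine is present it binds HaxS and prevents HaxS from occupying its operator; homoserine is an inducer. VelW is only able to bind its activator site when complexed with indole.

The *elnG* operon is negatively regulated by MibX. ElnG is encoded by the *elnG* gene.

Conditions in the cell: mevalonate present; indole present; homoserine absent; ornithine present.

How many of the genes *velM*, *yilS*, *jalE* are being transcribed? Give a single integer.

2

Mevalonate is present, so MibX is active.
With repressor MibX bound, *elnG* is not transcribed.
So ElnG is not produced.
Indole is present, so VelW is active.
No repressor is bound and VelW is active, so *velM* is transcribed.
→ *velM* is ON.
Ornithine is present, so FubZ is inactive.
With no repressor bound, *yilS* is transcribed.
→ *yilS* is ON.
Homoserine is absent, so HaxS is active.
With repressor HaxS bound, *jalE* is not transcribed.
→ *jalE* is OFF.
2 of the 3 genes are transcribed.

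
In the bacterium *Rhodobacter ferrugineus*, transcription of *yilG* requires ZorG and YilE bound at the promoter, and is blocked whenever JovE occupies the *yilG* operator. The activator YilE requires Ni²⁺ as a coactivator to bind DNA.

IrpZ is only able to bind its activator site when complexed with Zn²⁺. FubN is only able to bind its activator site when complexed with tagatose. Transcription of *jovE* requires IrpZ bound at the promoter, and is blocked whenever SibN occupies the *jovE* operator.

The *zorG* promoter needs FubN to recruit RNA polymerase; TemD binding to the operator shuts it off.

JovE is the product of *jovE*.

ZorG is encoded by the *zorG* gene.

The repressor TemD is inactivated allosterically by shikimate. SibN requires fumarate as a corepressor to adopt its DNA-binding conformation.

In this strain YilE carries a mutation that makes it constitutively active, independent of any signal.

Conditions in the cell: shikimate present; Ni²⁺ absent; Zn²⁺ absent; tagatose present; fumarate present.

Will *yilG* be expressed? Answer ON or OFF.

ON

Zn²⁺ is absent, so IrpZ is inactive.
Fumarate is present, so SibN is active.
With repressor SibN bound, *jovE* is not transcribed.
So JovE is not produced.
Shikimate is present, so TemD is inactive.
Tagatose is present, so FubN is active.
No repressor is bound and FubN is active, so *zorG* is transcribed.
So ZorG is produced and active.
YilE is constitutively active in this strain.
No repressor is bound and ZorG and YilE are active, so *yilG* is transcribed.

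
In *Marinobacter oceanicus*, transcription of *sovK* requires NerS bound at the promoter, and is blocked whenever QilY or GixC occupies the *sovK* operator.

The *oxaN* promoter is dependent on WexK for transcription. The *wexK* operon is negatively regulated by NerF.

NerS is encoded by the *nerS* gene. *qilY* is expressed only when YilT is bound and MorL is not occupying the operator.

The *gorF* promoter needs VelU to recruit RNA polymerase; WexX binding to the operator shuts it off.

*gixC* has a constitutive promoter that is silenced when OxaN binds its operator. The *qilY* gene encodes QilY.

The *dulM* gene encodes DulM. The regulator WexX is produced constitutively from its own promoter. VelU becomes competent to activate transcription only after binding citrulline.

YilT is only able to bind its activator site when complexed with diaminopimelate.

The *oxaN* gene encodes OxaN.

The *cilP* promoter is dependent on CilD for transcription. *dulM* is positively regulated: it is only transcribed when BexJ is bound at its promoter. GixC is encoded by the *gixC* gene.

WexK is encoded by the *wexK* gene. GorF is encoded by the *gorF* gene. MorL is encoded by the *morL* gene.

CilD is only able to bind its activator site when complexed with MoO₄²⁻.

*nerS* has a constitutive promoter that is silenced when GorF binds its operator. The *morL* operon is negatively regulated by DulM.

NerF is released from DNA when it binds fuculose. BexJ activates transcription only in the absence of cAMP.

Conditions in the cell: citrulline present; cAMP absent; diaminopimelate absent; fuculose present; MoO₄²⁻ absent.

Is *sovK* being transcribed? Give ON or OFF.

Citrulline is present, so VelU is active.
WexX is produced constitutively and is active.
With repressor WexX bound, *gorF* is not transcribed.
So GorF is not produced.
With no repressor bound, *nerS* is transcribed.
So NerS is produced and active.
Diaminopimelate is absent, so YilT is inactive.
cAMP is absent, so BexJ is active.
No repressor is bound and BexJ is active, so *dulM* is transcribed.
So DulM is produced and active.
With repressor DulM bound, *morL* is not transcribed.
So MorL is not produced.
Required activator YilT is absent, so *qilY* is not transcribed.
So QilY is not produced.
Fuculose is present, so NerF is inactive.
With no repressor bound, *wexK* is transcribed.
So WexK is produced and active.
No repressor is bound and WexK is active, so *oxaN* is transcribed.
So OxaN is produced and active.
With repressor OxaN bound, *gixC* is not transcribed.
So GixC is not produced.
No repressor is bound and NerS is active, so *sovK* is transcribed.

ON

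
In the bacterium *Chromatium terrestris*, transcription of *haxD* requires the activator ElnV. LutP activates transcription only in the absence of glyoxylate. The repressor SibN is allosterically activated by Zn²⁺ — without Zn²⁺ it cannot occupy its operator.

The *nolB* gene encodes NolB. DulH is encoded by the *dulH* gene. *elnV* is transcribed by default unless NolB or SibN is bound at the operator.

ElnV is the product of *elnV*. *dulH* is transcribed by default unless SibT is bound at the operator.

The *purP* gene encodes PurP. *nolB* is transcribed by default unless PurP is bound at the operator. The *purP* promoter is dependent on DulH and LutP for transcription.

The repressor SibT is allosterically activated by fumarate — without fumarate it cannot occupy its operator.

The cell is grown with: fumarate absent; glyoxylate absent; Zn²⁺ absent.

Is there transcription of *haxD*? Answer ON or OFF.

ON

Fumarate is absent, so SibT is inactive.
With no repressor bound, *dulH* is transcribed.
So DulH is produced and active.
Glyoxylate is absent, so LutP is active.
No repressor is bound and DulH and LutP are active, so *purP* is transcribed.
So PurP is produced and active.
With repressor PurP bound, *nolB* is not transcribed.
So NolB is not produced.
Zn²⁺ is absent, so SibN is inactive.
With no repressor bound, *elnV* is transcribed.
So ElnV is produced and active.
No repressor is bound and ElnV is active, so *haxD* is transcribed.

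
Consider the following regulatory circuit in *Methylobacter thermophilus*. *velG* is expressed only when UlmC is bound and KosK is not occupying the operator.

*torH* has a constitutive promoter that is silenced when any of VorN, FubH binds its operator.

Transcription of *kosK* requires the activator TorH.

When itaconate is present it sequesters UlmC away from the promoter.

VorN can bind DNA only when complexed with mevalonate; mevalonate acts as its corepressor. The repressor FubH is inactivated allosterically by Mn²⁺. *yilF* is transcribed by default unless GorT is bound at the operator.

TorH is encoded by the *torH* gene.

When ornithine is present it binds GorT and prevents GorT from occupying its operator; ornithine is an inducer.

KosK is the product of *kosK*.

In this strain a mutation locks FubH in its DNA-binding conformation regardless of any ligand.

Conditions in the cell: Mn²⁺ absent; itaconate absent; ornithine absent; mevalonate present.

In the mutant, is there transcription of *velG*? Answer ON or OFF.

ON

Itaconate is absent, so UlmC is active.
Mevalonate is present, so VorN is active.
FubH is constitutively active in this strain.
With repressor VorN bound, *torH* is not transcribed.
So TorH is not produced.
Required activator TorH is absent, so *kosK* is not transcribed.
So KosK is not produced.
No repressor is bound and UlmC is active, so *velG* is transcribed.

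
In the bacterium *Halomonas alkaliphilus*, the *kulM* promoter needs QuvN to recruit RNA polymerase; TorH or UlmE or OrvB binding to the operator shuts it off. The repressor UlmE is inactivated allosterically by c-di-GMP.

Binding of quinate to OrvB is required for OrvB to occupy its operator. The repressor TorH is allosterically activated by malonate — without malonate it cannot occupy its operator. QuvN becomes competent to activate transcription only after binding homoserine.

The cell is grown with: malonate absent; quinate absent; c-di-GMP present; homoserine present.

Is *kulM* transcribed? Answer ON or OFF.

Malonate is absent, so TorH is inactive.
Homoserine is present, so QuvN is active.
c-di-GMP is present, so UlmE is inactive.
Quinate is absent, so OrvB is inactive.
No repressor is bound and QuvN is active, so *kulM* is transcribed.

ON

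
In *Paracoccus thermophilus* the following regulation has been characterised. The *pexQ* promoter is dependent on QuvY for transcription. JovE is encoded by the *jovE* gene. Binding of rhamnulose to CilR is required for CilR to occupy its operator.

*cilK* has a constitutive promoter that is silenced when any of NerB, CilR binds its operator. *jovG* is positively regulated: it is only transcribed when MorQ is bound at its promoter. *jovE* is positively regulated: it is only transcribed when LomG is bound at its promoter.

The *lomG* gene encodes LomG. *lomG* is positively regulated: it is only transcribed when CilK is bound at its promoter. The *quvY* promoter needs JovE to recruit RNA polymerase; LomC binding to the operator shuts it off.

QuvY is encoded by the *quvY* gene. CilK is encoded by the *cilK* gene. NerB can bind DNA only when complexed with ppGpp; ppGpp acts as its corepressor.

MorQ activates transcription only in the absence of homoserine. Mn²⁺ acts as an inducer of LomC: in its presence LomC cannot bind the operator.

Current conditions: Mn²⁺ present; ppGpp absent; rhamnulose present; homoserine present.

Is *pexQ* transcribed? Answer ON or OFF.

ppGpp is absent, so NerB is inactive.
Rhamnulose is present, so CilR is active.
With repressor CilR bound, *cilK* is not transcribed.
So CilK is not produced.
Required activator CilK is absent, so *lomG* is not transcribed.
So LomG is not produced.
Required activator LomG is absent, so *jovE* is not transcribed.
So JovE is not produced.
Mn²⁺ is present, so LomC is inactive.
Required activator JovE is absent, so *quvY* is not transcribed.
So QuvY is not produced.
Required activator QuvY is absent, so *pexQ* is not transcribed.

OFF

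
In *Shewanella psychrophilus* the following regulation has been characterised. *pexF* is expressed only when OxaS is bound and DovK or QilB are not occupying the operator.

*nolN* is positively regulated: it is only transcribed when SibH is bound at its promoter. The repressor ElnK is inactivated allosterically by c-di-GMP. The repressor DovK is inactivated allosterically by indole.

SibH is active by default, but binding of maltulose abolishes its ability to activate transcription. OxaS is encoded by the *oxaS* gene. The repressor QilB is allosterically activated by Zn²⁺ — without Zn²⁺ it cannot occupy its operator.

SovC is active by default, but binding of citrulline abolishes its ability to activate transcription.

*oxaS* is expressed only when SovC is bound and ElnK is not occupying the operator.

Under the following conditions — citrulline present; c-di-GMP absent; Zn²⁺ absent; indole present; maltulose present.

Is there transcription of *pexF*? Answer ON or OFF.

Indole is present, so DovK is inactive.
c-di-GMP is absent, so ElnK is active.
Citrulline is present, so SovC is inactive.
With repressor ElnK bound, *oxaS* is not transcribed.
So OxaS is not produced.
Zn²⁺ is absent, so QilB is inactive.
Required activator OxaS is absent, so *pexF* is not transcribed.

OFF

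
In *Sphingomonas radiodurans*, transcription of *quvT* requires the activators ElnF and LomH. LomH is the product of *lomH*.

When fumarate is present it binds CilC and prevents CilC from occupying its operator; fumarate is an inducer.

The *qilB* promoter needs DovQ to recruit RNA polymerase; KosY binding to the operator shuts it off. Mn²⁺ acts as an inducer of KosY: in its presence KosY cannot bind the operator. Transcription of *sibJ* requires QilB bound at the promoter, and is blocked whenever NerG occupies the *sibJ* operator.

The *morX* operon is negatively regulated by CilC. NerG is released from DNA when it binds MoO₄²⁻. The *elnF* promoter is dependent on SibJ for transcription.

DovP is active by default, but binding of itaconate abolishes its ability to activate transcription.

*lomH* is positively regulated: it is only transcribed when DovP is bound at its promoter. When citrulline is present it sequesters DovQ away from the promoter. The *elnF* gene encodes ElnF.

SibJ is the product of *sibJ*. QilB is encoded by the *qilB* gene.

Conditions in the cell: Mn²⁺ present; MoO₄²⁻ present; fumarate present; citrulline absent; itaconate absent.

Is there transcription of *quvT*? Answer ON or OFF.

ON

Mn²⁺ is present, so KosY is inactive.
Citrulline is absent, so DovQ is active.
No repressor is bound and DovQ is active, so *qilB* is transcribed.
So QilB is produced and active.
MoO₄²⁻ is present, so NerG is inactive.
No repressor is bound and QilB is active, so *sibJ* is transcribed.
So SibJ is produced and active.
No repressor is bound and SibJ is active, so *elnF* is transcribed.
So ElnF is produced and active.
Itaconate is absent, so DovP is active.
No repressor is bound and DovP is active, so *lomH* is transcribed.
So LomH is produced and active.
No repressor is bound and ElnF and LomH are active, so *quvT* is transcribed.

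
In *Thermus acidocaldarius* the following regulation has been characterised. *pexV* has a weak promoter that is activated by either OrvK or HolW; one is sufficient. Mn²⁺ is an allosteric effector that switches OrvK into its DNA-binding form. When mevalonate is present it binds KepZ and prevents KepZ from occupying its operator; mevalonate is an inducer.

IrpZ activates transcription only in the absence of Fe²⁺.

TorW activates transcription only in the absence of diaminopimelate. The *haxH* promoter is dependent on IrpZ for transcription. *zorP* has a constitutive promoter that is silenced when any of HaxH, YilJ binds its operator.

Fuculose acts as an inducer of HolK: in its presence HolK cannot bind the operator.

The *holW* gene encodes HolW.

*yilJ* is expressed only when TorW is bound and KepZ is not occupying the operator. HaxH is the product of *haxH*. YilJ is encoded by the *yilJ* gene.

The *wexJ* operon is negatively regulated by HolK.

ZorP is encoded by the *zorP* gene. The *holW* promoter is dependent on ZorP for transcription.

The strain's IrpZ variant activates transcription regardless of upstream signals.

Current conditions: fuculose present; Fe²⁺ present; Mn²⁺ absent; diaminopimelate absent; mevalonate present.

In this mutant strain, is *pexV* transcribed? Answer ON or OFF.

OFF

Mn²⁺ is absent, so OrvK is inactive.
IrpZ is constitutively active in this strain.
No repressor is bound and IrpZ is active, so *haxH* is transcribed.
So HaxH is produced and active.
Diaminopimelate is absent, so TorW is active.
Mevalonate is present, so KepZ is inactive.
No repressor is bound and TorW is active, so *yilJ* is transcribed.
So YilJ is produced and active.
With repressor HaxH bound, *zorP* is not transcribed.
So ZorP is not produced.
Required activator ZorP is absent, so *holW* is not transcribed.
So HolW is not produced.
No activator is available at the *pexV* promoter, so *pexV* is not transcribed.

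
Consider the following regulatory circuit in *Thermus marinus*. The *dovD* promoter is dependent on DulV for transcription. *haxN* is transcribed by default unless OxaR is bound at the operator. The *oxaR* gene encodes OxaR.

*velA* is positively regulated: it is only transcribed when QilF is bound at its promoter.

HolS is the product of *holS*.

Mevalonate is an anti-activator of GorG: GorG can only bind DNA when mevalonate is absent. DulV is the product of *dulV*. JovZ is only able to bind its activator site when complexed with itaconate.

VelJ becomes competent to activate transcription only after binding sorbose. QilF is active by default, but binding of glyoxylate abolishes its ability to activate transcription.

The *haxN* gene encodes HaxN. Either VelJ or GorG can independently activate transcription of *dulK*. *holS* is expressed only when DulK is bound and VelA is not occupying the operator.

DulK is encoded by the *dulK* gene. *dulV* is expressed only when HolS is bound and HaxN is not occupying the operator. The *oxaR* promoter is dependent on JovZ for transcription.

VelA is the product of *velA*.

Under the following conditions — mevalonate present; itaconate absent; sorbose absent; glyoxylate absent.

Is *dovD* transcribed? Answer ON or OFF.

OFF

Glyoxylate is absent, so QilF is active.
No repressor is bound and QilF is active, so *velA* is transcribed.
So VelA is produced and active.
Sorbose is absent, so VelJ is inactive.
Mevalonate is present, so GorG is inactive.
No activator is available at the *dulK* promoter, so *dulK* is not transcribed.
So DulK is not produced.
With repressor VelA bound, *holS* is not transcribed.
So HolS is not produced.
Itaconate is absent, so JovZ is inactive.
Required activator JovZ is absent, so *oxaR* is not transcribed.
So OxaR is not produced.
With no repressor bound, *haxN* is transcribed.
So HaxN is produced and active.
With repressor HaxN bound, *dulV* is not transcribed.
So DulV is not produced.
Required activator DulV is absent, so *dovD* is not transcribed.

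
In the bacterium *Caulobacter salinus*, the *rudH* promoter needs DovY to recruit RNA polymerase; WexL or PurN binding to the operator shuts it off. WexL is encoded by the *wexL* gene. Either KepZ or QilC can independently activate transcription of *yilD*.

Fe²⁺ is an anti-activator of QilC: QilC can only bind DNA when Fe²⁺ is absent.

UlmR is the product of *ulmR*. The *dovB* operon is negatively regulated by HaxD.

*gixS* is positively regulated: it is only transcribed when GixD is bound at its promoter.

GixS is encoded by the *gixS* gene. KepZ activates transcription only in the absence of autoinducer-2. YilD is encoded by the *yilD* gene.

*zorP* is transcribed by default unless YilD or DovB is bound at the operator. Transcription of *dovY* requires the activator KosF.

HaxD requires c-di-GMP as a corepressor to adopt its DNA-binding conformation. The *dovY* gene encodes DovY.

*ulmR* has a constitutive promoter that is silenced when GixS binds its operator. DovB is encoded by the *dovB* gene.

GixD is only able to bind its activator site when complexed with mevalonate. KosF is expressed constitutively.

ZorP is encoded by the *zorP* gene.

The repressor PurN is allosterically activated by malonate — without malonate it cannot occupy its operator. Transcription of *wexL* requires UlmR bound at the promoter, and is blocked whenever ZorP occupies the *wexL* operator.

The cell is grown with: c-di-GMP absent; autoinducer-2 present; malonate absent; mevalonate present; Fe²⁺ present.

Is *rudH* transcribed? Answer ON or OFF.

ON

Autoinducer-2 is present, so KepZ is inactive.
Fe²⁺ is present, so QilC is inactive.
No activator is available at the *yilD* promoter, so *yilD* is not transcribed.
So YilD is not produced.
c-di-GMP is absent, so HaxD is inactive.
With no repressor bound, *dovB* is transcribed.
So DovB is produced and active.
With repressor DovB bound, *zorP* is not transcribed.
So ZorP is not produced.
Mevalonate is present, so GixD is active.
No repressor is bound and GixD is active, so *gixS* is transcribed.
So GixS is produced and active.
With repressor GixS bound, *ulmR* is not transcribed.
So UlmR is not produced.
Required activator UlmR is absent, so *wexL* is not transcribed.
So WexL is not produced.
KosF is produced constitutively and is active.
No repressor is bound and KosF is active, so *dovY* is transcribed.
So DovY is produced and active.
Malonate is absent, so PurN is inactive.
No repressor is bound and DovY is active, so *rudH* is transcribed.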